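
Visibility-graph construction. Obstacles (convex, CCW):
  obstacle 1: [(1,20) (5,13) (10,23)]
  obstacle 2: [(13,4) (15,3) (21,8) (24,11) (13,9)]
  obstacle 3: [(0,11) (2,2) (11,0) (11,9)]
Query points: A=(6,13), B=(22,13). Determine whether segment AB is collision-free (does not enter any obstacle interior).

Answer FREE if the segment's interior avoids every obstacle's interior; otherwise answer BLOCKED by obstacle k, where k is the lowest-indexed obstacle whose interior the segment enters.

Obstacle 1 [(1,20) (5,13) (10,23)]:
  edge (1,20)–(5,13): clear
  edge (5,13)–(10,23): clear
  edge (10,23)–(1,20): clear
  midpoint (14,13) outside
  → clear
Obstacle 2 [(13,4) (15,3) (21,8) (24,11) (13,9)]:
  edge (13,4)–(15,3): clear
  edge (15,3)–(21,8): clear
  edge (21,8)–(24,11): clear
  edge (24,11)–(13,9): clear
  edge (13,9)–(13,4): clear
  midpoint (14,13) outside
  → clear
Obstacle 3 [(0,11) (2,2) (11,0) (11,9)]:
  edge (0,11)–(2,2): clear
  edge (2,2)–(11,0): clear
  edge (11,0)–(11,9): clear
  edge (11,9)–(0,11): clear
  midpoint (14,13) outside
  → clear

FREE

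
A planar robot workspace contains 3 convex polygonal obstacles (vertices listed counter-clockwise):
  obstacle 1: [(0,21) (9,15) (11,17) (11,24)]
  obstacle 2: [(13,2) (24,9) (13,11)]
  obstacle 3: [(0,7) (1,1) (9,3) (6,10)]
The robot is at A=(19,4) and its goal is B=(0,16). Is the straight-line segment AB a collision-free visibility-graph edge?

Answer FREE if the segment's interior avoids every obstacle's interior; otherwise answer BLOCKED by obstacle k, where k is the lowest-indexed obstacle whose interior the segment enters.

Obstacle 1 [(0,21) (9,15) (11,17) (11,24)]:
  edge (0,21)–(9,15): clear
  edge (9,15)–(11,17): clear
  edge (11,17)–(11,24): clear
  edge (11,24)–(0,21): clear
  midpoint (19/2,10) outside
  → clear
Obstacle 2 [(13,2) (24,9) (13,11)]:
  edge (13,2)–(24,9): crosses AB
  edge (24,9)–(13,11): clear
  edge (13,11)–(13,2): crosses AB
  → BLOCKED
Obstacle 3 [(0,7) (1,1) (9,3) (6,10)]:
  edge (0,7)–(1,1): clear
  edge (1,1)–(9,3): clear
  edge (9,3)–(6,10): clear
  edge (6,10)–(0,7): clear
  midpoint (19/2,10) outside
  → clear

BLOCKED by obstacle 2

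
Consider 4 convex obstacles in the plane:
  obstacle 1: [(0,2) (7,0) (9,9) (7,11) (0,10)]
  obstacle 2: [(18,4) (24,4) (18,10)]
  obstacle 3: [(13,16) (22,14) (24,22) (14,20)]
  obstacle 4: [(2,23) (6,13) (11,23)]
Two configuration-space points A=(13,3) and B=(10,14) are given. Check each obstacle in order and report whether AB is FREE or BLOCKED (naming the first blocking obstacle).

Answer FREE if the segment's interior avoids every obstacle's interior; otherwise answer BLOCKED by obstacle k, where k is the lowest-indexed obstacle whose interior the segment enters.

FREE

Obstacle 1 [(0,2) (7,0) (9,9) (7,11) (0,10)]:
  edge (0,2)–(7,0): clear
  edge (7,0)–(9,9): clear
  edge (9,9)–(7,11): clear
  edge (7,11)–(0,10): clear
  edge (0,10)–(0,2): clear
  midpoint (23/2,17/2) outside
  → clear
Obstacle 2 [(18,4) (24,4) (18,10)]:
  edge (18,4)–(24,4): clear
  edge (24,4)–(18,10): clear
  edge (18,10)–(18,4): clear
  midpoint (23/2,17/2) outside
  → clear
Obstacle 3 [(13,16) (22,14) (24,22) (14,20)]:
  edge (13,16)–(22,14): clear
  edge (22,14)–(24,22): clear
  edge (24,22)–(14,20): clear
  edge (14,20)–(13,16): clear
  midpoint (23/2,17/2) outside
  → clear
Obstacle 4 [(2,23) (6,13) (11,23)]:
  edge (2,23)–(6,13): clear
  edge (6,13)–(11,23): clear
  edge (11,23)–(2,23): clear
  midpoint (23/2,17/2) outside
  → clear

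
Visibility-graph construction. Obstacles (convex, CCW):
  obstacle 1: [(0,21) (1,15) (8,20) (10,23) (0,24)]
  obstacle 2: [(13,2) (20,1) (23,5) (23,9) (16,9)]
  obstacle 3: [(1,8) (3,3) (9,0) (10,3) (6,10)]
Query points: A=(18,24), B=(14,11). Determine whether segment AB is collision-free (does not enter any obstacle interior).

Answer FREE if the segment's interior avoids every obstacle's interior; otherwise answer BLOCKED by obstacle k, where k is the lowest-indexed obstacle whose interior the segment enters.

FREE

Obstacle 1 [(0,21) (1,15) (8,20) (10,23) (0,24)]:
  edge (0,21)–(1,15): clear
  edge (1,15)–(8,20): clear
  edge (8,20)–(10,23): clear
  edge (10,23)–(0,24): clear
  edge (0,24)–(0,21): clear
  midpoint (16,35/2) outside
  → clear
Obstacle 2 [(13,2) (20,1) (23,5) (23,9) (16,9)]:
  edge (13,2)–(20,1): clear
  edge (20,1)–(23,5): clear
  edge (23,5)–(23,9): clear
  edge (23,9)–(16,9): clear
  edge (16,9)–(13,2): clear
  midpoint (16,35/2) outside
  → clear
Obstacle 3 [(1,8) (3,3) (9,0) (10,3) (6,10)]:
  edge (1,8)–(3,3): clear
  edge (3,3)–(9,0): clear
  edge (9,0)–(10,3): clear
  edge (10,3)–(6,10): clear
  edge (6,10)–(1,8): clear
  midpoint (16,35/2) outside
  → clear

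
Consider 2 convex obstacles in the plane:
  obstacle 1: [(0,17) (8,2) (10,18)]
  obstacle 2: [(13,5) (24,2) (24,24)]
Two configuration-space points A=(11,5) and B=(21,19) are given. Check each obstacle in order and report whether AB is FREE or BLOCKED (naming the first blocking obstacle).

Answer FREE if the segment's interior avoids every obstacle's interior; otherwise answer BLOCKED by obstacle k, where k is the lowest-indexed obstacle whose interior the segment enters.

Obstacle 1 [(0,17) (8,2) (10,18)]:
  edge (0,17)–(8,2): clear
  edge (8,2)–(10,18): clear
  edge (10,18)–(0,17): clear
  midpoint (16,12) outside
  → clear
Obstacle 2 [(13,5) (24,2) (24,24)]:
  edge (13,5)–(24,2): clear
  edge (24,2)–(24,24): clear
  edge (24,24)–(13,5): clear
  midpoint (16,12) outside
  → clear

FREE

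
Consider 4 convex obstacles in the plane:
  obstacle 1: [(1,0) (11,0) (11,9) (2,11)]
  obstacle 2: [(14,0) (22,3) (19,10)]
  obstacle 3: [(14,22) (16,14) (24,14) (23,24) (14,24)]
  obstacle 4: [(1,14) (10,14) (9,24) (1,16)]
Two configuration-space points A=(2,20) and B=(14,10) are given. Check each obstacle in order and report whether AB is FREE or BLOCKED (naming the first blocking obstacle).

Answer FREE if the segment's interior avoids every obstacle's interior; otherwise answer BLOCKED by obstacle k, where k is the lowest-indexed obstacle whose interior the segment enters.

Obstacle 1 [(1,0) (11,0) (11,9) (2,11)]:
  edge (1,0)–(11,0): clear
  edge (11,0)–(11,9): clear
  edge (11,9)–(2,11): clear
  edge (2,11)–(1,0): clear
  midpoint (8,15) outside
  → clear
Obstacle 2 [(14,0) (22,3) (19,10)]:
  edge (14,0)–(22,3): clear
  edge (22,3)–(19,10): clear
  edge (19,10)–(14,0): clear
  midpoint (8,15) outside
  → clear
Obstacle 3 [(14,22) (16,14) (24,14) (23,24) (14,24)]:
  edge (14,22)–(16,14): clear
  edge (16,14)–(24,14): clear
  edge (24,14)–(23,24): clear
  edge (23,24)–(14,24): clear
  edge (14,24)–(14,22): clear
  midpoint (8,15) outside
  → clear
Obstacle 4 [(1,14) (10,14) (9,24) (1,16)]:
  edge (1,14)–(10,14): crosses AB
  edge (10,14)–(9,24): clear
  edge (9,24)–(1,16): crosses AB
  edge (1,16)–(1,14): clear
  → BLOCKED

BLOCKED by obstacle 4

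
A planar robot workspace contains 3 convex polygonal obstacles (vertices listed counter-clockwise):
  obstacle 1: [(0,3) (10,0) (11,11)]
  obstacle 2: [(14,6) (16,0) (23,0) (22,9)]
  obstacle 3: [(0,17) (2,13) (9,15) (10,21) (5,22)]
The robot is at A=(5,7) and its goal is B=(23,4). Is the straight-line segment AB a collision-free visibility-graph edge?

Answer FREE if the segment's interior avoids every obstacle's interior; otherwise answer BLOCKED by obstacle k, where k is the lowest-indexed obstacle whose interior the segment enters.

Obstacle 1 [(0,3) (10,0) (11,11)]:
  edge (0,3)–(10,0): clear
  edge (10,0)–(11,11): crosses AB
  edge (11,11)–(0,3): crosses AB
  → BLOCKED
Obstacle 2 [(14,6) (16,0) (23,0) (22,9)]:
  edge (14,6)–(16,0): crosses AB
  edge (16,0)–(23,0): clear
  edge (23,0)–(22,9): crosses AB
  edge (22,9)–(14,6): clear
  → BLOCKED
Obstacle 3 [(0,17) (2,13) (9,15) (10,21) (5,22)]:
  edge (0,17)–(2,13): clear
  edge (2,13)–(9,15): clear
  edge (9,15)–(10,21): clear
  edge (10,21)–(5,22): clear
  edge (5,22)–(0,17): clear
  midpoint (14,11/2) outside
  → clear

BLOCKED by obstacle 1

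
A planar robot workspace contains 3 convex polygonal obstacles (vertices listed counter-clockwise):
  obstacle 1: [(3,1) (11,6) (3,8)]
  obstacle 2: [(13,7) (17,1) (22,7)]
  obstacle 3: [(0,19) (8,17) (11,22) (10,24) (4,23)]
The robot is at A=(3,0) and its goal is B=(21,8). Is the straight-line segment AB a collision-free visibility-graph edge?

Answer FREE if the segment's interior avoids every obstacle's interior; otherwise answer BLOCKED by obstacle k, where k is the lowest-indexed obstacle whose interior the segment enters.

Obstacle 1 [(3,1) (11,6) (3,8)]:
  edge (3,1)–(11,6): clear
  edge (11,6)–(3,8): clear
  edge (3,8)–(3,1): clear
  midpoint (12,4) outside
  → clear
Obstacle 2 [(13,7) (17,1) (22,7)]:
  edge (13,7)–(17,1): crosses AB
  edge (17,1)–(22,7): clear
  edge (22,7)–(13,7): crosses AB
  → BLOCKED
Obstacle 3 [(0,19) (8,17) (11,22) (10,24) (4,23)]:
  edge (0,19)–(8,17): clear
  edge (8,17)–(11,22): clear
  edge (11,22)–(10,24): clear
  edge (10,24)–(4,23): clear
  edge (4,23)–(0,19): clear
  midpoint (12,4) outside
  → clear

BLOCKED by obstacle 2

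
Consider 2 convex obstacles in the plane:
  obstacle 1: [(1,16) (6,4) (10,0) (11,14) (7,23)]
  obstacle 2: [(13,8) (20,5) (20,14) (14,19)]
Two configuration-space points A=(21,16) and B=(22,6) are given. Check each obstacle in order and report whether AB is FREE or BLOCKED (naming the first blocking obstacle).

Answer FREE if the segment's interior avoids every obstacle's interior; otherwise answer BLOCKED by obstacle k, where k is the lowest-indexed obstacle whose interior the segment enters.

FREE

Obstacle 1 [(1,16) (6,4) (10,0) (11,14) (7,23)]:
  edge (1,16)–(6,4): clear
  edge (6,4)–(10,0): clear
  edge (10,0)–(11,14): clear
  edge (11,14)–(7,23): clear
  edge (7,23)–(1,16): clear
  midpoint (43/2,11) outside
  → clear
Obstacle 2 [(13,8) (20,5) (20,14) (14,19)]:
  edge (13,8)–(20,5): clear
  edge (20,5)–(20,14): clear
  edge (20,14)–(14,19): clear
  edge (14,19)–(13,8): clear
  midpoint (43/2,11) outside
  → clear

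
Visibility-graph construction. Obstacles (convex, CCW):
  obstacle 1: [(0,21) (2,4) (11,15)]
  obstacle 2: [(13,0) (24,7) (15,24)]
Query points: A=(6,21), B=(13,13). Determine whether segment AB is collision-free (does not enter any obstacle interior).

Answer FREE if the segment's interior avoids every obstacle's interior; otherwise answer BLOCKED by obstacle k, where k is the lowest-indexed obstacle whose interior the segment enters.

Obstacle 1 [(0,21) (2,4) (11,15)]:
  edge (0,21)–(2,4): clear
  edge (2,4)–(11,15): clear
  edge (11,15)–(0,21): clear
  midpoint (19/2,17) outside
  → clear
Obstacle 2 [(13,0) (24,7) (15,24)]:
  edge (13,0)–(24,7): clear
  edge (24,7)–(15,24): clear
  edge (15,24)–(13,0): clear
  midpoint (19/2,17) outside
  → clear

FREE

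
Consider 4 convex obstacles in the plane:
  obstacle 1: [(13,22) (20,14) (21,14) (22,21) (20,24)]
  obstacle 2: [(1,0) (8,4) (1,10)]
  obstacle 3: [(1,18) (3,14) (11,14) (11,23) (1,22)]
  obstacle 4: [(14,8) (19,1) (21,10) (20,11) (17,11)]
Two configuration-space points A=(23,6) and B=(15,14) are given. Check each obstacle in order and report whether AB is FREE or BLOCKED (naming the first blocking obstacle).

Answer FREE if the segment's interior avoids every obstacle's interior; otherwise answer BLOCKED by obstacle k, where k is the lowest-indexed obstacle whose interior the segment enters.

Obstacle 1 [(13,22) (20,14) (21,14) (22,21) (20,24)]:
  edge (13,22)–(20,14): clear
  edge (20,14)–(21,14): clear
  edge (21,14)–(22,21): clear
  edge (22,21)–(20,24): clear
  edge (20,24)–(13,22): clear
  midpoint (19,10) outside
  → clear
Obstacle 2 [(1,0) (8,4) (1,10)]:
  edge (1,0)–(8,4): clear
  edge (8,4)–(1,10): clear
  edge (1,10)–(1,0): clear
  midpoint (19,10) outside
  → clear
Obstacle 3 [(1,18) (3,14) (11,14) (11,23) (1,22)]:
  edge (1,18)–(3,14): clear
  edge (3,14)–(11,14): clear
  edge (11,14)–(11,23): clear
  edge (11,23)–(1,22): clear
  edge (1,22)–(1,18): clear
  midpoint (19,10) outside
  → clear
Obstacle 4 [(14,8) (19,1) (21,10) (20,11) (17,11)]:
  edge (14,8)–(19,1): clear
  edge (19,1)–(21,10): crosses AB
  edge (21,10)–(20,11): clear
  edge (20,11)–(17,11): crosses AB
  edge (17,11)–(14,8): clear
  → BLOCKED

BLOCKED by obstacle 4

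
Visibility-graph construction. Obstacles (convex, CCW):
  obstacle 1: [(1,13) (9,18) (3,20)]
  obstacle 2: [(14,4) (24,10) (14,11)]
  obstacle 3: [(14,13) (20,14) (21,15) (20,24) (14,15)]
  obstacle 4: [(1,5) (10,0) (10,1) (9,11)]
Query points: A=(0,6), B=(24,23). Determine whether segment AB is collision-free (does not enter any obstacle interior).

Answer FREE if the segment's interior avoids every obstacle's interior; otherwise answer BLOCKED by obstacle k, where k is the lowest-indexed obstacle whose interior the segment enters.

BLOCKED by obstacle 3

Obstacle 1 [(1,13) (9,18) (3,20)]:
  edge (1,13)–(9,18): clear
  edge (9,18)–(3,20): clear
  edge (3,20)–(1,13): clear
  midpoint (12,29/2) outside
  → clear
Obstacle 2 [(14,4) (24,10) (14,11)]:
  edge (14,4)–(24,10): clear
  edge (24,10)–(14,11): clear
  edge (14,11)–(14,4): clear
  midpoint (12,29/2) outside
  → clear
Obstacle 3 [(14,13) (20,14) (21,15) (20,24) (14,15)]:
  edge (14,13)–(20,14): clear
  edge (20,14)–(21,15): clear
  edge (21,15)–(20,24): crosses AB
  edge (20,24)–(14,15): crosses AB
  edge (14,15)–(14,13): clear
  → BLOCKED
Obstacle 4 [(1,5) (10,0) (10,1) (9,11)]:
  edge (1,5)–(10,0): clear
  edge (10,0)–(10,1): clear
  edge (10,1)–(9,11): clear
  edge (9,11)–(1,5): clear
  midpoint (12,29/2) outside
  → clear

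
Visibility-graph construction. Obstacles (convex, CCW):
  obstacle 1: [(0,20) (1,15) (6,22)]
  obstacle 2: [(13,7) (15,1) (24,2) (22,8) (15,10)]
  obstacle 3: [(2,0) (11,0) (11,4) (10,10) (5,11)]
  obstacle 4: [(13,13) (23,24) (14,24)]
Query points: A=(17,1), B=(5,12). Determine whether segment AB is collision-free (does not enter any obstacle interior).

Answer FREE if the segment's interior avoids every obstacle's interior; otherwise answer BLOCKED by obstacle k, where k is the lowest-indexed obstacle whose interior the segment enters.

Obstacle 1 [(0,20) (1,15) (6,22)]:
  edge (0,20)–(1,15): clear
  edge (1,15)–(6,22): clear
  edge (6,22)–(0,20): clear
  midpoint (11,13/2) outside
  → clear
Obstacle 2 [(13,7) (15,1) (24,2) (22,8) (15,10)]:
  edge (13,7)–(15,1): crosses AB
  edge (15,1)–(24,2): crosses AB
  edge (24,2)–(22,8): clear
  edge (22,8)–(15,10): clear
  edge (15,10)–(13,7): clear
  → BLOCKED
Obstacle 3 [(2,0) (11,0) (11,4) (10,10) (5,11)]:
  edge (2,0)–(11,0): clear
  edge (11,0)–(11,4): clear
  edge (11,4)–(10,10): crosses AB
  edge (10,10)–(5,11): crosses AB
  edge (5,11)–(2,0): clear
  → BLOCKED
Obstacle 4 [(13,13) (23,24) (14,24)]:
  edge (13,13)–(23,24): clear
  edge (23,24)–(14,24): clear
  edge (14,24)–(13,13): clear
  midpoint (11,13/2) outside
  → clear

BLOCKED by obstacle 2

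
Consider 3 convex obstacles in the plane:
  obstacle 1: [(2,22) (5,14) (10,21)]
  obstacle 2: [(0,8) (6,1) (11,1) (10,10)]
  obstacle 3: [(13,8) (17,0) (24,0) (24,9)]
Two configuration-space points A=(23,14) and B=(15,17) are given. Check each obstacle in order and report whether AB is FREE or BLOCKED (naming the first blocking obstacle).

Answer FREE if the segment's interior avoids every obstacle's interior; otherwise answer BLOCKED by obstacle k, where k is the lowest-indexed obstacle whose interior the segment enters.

FREE

Obstacle 1 [(2,22) (5,14) (10,21)]:
  edge (2,22)–(5,14): clear
  edge (5,14)–(10,21): clear
  edge (10,21)–(2,22): clear
  midpoint (19,31/2) outside
  → clear
Obstacle 2 [(0,8) (6,1) (11,1) (10,10)]:
  edge (0,8)–(6,1): clear
  edge (6,1)–(11,1): clear
  edge (11,1)–(10,10): clear
  edge (10,10)–(0,8): clear
  midpoint (19,31/2) outside
  → clear
Obstacle 3 [(13,8) (17,0) (24,0) (24,9)]:
  edge (13,8)–(17,0): clear
  edge (17,0)–(24,0): clear
  edge (24,0)–(24,9): clear
  edge (24,9)–(13,8): clear
  midpoint (19,31/2) outside
  → clear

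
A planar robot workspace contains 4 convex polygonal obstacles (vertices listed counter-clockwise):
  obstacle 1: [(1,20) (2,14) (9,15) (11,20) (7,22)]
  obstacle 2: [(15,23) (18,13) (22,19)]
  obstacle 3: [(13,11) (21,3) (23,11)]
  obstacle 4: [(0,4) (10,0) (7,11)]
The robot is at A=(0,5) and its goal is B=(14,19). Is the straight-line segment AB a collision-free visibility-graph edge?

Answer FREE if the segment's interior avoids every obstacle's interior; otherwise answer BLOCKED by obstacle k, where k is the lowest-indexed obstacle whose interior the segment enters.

Obstacle 1 [(1,20) (2,14) (9,15) (11,20) (7,22)]:
  edge (1,20)–(2,14): clear
  edge (2,14)–(9,15): clear
  edge (9,15)–(11,20): clear
  edge (11,20)–(7,22): clear
  edge (7,22)–(1,20): clear
  midpoint (7,12) outside
  → clear
Obstacle 2 [(15,23) (18,13) (22,19)]:
  edge (15,23)–(18,13): clear
  edge (18,13)–(22,19): clear
  edge (22,19)–(15,23): clear
  midpoint (7,12) outside
  → clear
Obstacle 3 [(13,11) (21,3) (23,11)]:
  edge (13,11)–(21,3): clear
  edge (21,3)–(23,11): clear
  edge (23,11)–(13,11): clear
  midpoint (7,12) outside
  → clear
Obstacle 4 [(0,4) (10,0) (7,11)]:
  edge (0,4)–(10,0): clear
  edge (10,0)–(7,11): clear
  edge (7,11)–(0,4): clear
  midpoint (7,12) outside
  → clear

FREE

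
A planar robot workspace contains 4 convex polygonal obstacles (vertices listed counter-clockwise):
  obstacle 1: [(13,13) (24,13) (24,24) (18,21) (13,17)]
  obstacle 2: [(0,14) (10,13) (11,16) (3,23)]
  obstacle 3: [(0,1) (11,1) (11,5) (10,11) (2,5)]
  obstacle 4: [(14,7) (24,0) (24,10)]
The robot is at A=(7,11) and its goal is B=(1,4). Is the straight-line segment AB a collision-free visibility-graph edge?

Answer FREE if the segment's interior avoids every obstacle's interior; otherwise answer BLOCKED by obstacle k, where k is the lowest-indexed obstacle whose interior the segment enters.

Obstacle 1 [(13,13) (24,13) (24,24) (18,21) (13,17)]:
  edge (13,13)–(24,13): clear
  edge (24,13)–(24,24): clear
  edge (24,24)–(18,21): clear
  edge (18,21)–(13,17): clear
  edge (13,17)–(13,13): clear
  midpoint (4,15/2) outside
  → clear
Obstacle 2 [(0,14) (10,13) (11,16) (3,23)]:
  edge (0,14)–(10,13): clear
  edge (10,13)–(11,16): clear
  edge (11,16)–(3,23): clear
  edge (3,23)–(0,14): clear
  midpoint (4,15/2) outside
  → clear
Obstacle 3 [(0,1) (11,1) (11,5) (10,11) (2,5)]:
  edge (0,1)–(11,1): clear
  edge (11,1)–(11,5): clear
  edge (11,5)–(10,11): clear
  edge (10,11)–(2,5): clear
  edge (2,5)–(0,1): clear
  midpoint (4,15/2) outside
  → clear
Obstacle 4 [(14,7) (24,0) (24,10)]:
  edge (14,7)–(24,0): clear
  edge (24,0)–(24,10): clear
  edge (24,10)–(14,7): clear
  midpoint (4,15/2) outside
  → clear

FREE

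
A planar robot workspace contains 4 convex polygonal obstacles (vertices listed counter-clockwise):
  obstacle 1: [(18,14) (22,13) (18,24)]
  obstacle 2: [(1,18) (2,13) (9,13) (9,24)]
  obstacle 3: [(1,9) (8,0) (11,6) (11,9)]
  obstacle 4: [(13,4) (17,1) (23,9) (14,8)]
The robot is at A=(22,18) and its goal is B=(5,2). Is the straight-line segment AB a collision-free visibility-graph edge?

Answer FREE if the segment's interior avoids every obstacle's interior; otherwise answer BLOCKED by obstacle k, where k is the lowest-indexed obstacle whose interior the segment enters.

Obstacle 1 [(18,14) (22,13) (18,24)]:
  edge (18,14)–(22,13): clear
  edge (22,13)–(18,24): crosses AB
  edge (18,24)–(18,14): crosses AB
  → BLOCKED
Obstacle 2 [(1,18) (2,13) (9,13) (9,24)]:
  edge (1,18)–(2,13): clear
  edge (2,13)–(9,13): clear
  edge (9,13)–(9,24): clear
  edge (9,24)–(1,18): clear
  midpoint (27/2,10) outside
  → clear
Obstacle 3 [(1,9) (8,0) (11,6) (11,9)]:
  edge (1,9)–(8,0): crosses AB
  edge (8,0)–(11,6): clear
  edge (11,6)–(11,9): crosses AB
  edge (11,9)–(1,9): clear
  → BLOCKED
Obstacle 4 [(13,4) (17,1) (23,9) (14,8)]:
  edge (13,4)–(17,1): clear
  edge (17,1)–(23,9): clear
  edge (23,9)–(14,8): clear
  edge (14,8)–(13,4): clear
  midpoint (27/2,10) outside
  → clear

BLOCKED by obstacle 1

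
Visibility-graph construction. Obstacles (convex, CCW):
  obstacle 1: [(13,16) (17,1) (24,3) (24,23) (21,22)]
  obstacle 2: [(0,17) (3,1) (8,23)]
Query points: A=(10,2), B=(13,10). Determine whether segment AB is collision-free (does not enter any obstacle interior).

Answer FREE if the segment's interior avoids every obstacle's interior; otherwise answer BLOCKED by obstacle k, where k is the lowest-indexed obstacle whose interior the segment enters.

FREE

Obstacle 1 [(13,16) (17,1) (24,3) (24,23) (21,22)]:
  edge (13,16)–(17,1): clear
  edge (17,1)–(24,3): clear
  edge (24,3)–(24,23): clear
  edge (24,23)–(21,22): clear
  edge (21,22)–(13,16): clear
  midpoint (23/2,6) outside
  → clear
Obstacle 2 [(0,17) (3,1) (8,23)]:
  edge (0,17)–(3,1): clear
  edge (3,1)–(8,23): clear
  edge (8,23)–(0,17): clear
  midpoint (23/2,6) outside
  → clear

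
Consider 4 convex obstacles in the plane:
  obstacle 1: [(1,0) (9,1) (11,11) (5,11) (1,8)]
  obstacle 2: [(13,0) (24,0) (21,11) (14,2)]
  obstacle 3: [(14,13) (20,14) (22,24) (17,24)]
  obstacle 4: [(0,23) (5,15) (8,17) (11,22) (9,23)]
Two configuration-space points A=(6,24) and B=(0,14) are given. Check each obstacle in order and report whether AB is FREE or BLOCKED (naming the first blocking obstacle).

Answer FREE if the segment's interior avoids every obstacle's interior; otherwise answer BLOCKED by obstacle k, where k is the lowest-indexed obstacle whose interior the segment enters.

Obstacle 1 [(1,0) (9,1) (11,11) (5,11) (1,8)]:
  edge (1,0)–(9,1): clear
  edge (9,1)–(11,11): clear
  edge (11,11)–(5,11): clear
  edge (5,11)–(1,8): clear
  edge (1,8)–(1,0): clear
  midpoint (3,19) outside
  → clear
Obstacle 2 [(13,0) (24,0) (21,11) (14,2)]:
  edge (13,0)–(24,0): clear
  edge (24,0)–(21,11): clear
  edge (21,11)–(14,2): clear
  edge (14,2)–(13,0): clear
  midpoint (3,19) outside
  → clear
Obstacle 3 [(14,13) (20,14) (22,24) (17,24)]:
  edge (14,13)–(20,14): clear
  edge (20,14)–(22,24): clear
  edge (22,24)–(17,24): clear
  edge (17,24)–(14,13): clear
  midpoint (3,19) outside
  → clear
Obstacle 4 [(0,23) (5,15) (8,17) (11,22) (9,23)]:
  edge (0,23)–(5,15): crosses AB
  edge (5,15)–(8,17): clear
  edge (8,17)–(11,22): clear
  edge (11,22)–(9,23): clear
  edge (9,23)–(0,23): crosses AB
  → BLOCKED

BLOCKED by obstacle 4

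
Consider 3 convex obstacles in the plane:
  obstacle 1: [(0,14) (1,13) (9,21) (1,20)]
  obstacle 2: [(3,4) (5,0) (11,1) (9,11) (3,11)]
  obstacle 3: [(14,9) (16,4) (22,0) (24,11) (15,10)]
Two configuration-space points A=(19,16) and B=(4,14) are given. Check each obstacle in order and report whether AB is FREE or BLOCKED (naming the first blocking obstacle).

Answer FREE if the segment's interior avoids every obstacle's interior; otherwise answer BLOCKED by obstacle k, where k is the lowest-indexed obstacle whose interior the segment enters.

FREE

Obstacle 1 [(0,14) (1,13) (9,21) (1,20)]:
  edge (0,14)–(1,13): clear
  edge (1,13)–(9,21): clear
  edge (9,21)–(1,20): clear
  edge (1,20)–(0,14): clear
  midpoint (23/2,15) outside
  → clear
Obstacle 2 [(3,4) (5,0) (11,1) (9,11) (3,11)]:
  edge (3,4)–(5,0): clear
  edge (5,0)–(11,1): clear
  edge (11,1)–(9,11): clear
  edge (9,11)–(3,11): clear
  edge (3,11)–(3,4): clear
  midpoint (23/2,15) outside
  → clear
Obstacle 3 [(14,9) (16,4) (22,0) (24,11) (15,10)]:
  edge (14,9)–(16,4): clear
  edge (16,4)–(22,0): clear
  edge (22,0)–(24,11): clear
  edge (24,11)–(15,10): clear
  edge (15,10)–(14,9): clear
  midpoint (23/2,15) outside
  → clear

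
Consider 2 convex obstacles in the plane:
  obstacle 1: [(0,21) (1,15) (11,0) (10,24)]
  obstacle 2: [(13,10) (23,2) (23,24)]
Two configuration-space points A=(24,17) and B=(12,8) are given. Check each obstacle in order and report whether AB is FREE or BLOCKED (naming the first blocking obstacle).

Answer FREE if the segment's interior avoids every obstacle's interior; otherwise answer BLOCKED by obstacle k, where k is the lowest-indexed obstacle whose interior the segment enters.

Obstacle 1 [(0,21) (1,15) (11,0) (10,24)]:
  edge (0,21)–(1,15): clear
  edge (1,15)–(11,0): clear
  edge (11,0)–(10,24): clear
  edge (10,24)–(0,21): clear
  midpoint (18,25/2) outside
  → clear
Obstacle 2 [(13,10) (23,2) (23,24)]:
  edge (13,10)–(23,2): crosses AB
  edge (23,2)–(23,24): crosses AB
  edge (23,24)–(13,10): clear
  → BLOCKED

BLOCKED by obstacle 2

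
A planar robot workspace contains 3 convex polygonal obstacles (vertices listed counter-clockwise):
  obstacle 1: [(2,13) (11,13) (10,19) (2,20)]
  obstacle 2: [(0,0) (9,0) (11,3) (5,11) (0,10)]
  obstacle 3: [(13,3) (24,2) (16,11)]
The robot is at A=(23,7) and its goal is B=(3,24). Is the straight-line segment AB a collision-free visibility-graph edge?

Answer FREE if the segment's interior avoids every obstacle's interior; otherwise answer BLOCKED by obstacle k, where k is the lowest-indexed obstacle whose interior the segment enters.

BLOCKED by obstacle 1

Obstacle 1 [(2,13) (11,13) (10,19) (2,20)]:
  edge (2,13)–(11,13): clear
  edge (11,13)–(10,19): crosses AB
  edge (10,19)–(2,20): crosses AB
  edge (2,20)–(2,13): clear
  → BLOCKED
Obstacle 2 [(0,0) (9,0) (11,3) (5,11) (0,10)]:
  edge (0,0)–(9,0): clear
  edge (9,0)–(11,3): clear
  edge (11,3)–(5,11): clear
  edge (5,11)–(0,10): clear
  edge (0,10)–(0,0): clear
  midpoint (13,31/2) outside
  → clear
Obstacle 3 [(13,3) (24,2) (16,11)]:
  edge (13,3)–(24,2): clear
  edge (24,2)–(16,11): clear
  edge (16,11)–(13,3): clear
  midpoint (13,31/2) outside
  → clear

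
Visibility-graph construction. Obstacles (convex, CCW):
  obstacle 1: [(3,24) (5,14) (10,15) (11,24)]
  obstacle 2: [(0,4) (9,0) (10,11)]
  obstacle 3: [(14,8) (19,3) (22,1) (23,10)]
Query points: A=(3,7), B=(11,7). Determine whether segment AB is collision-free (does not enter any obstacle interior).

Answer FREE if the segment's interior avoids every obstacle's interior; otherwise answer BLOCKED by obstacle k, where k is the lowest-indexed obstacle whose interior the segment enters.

Obstacle 1 [(3,24) (5,14) (10,15) (11,24)]:
  edge (3,24)–(5,14): clear
  edge (5,14)–(10,15): clear
  edge (10,15)–(11,24): clear
  edge (11,24)–(3,24): clear
  midpoint (7,7) outside
  → clear
Obstacle 2 [(0,4) (9,0) (10,11)]:
  edge (0,4)–(9,0): clear
  edge (9,0)–(10,11): crosses AB
  edge (10,11)–(0,4): crosses AB
  → BLOCKED
Obstacle 3 [(14,8) (19,3) (22,1) (23,10)]:
  edge (14,8)–(19,3): clear
  edge (19,3)–(22,1): clear
  edge (22,1)–(23,10): clear
  edge (23,10)–(14,8): clear
  midpoint (7,7) outside
  → clear

BLOCKED by obstacle 2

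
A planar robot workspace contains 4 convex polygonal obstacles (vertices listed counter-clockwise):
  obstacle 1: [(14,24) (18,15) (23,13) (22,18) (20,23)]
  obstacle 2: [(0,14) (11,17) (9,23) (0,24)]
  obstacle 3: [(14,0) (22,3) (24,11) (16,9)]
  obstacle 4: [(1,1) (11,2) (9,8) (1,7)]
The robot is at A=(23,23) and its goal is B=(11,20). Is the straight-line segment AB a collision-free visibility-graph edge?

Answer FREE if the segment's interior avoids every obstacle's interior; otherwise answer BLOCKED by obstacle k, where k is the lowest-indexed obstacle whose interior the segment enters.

Obstacle 1 [(14,24) (18,15) (23,13) (22,18) (20,23)]:
  edge (14,24)–(18,15): crosses AB
  edge (18,15)–(23,13): clear
  edge (23,13)–(22,18): clear
  edge (22,18)–(20,23): crosses AB
  edge (20,23)–(14,24): clear
  → BLOCKED
Obstacle 2 [(0,14) (11,17) (9,23) (0,24)]:
  edge (0,14)–(11,17): clear
  edge (11,17)–(9,23): clear
  edge (9,23)–(0,24): clear
  edge (0,24)–(0,14): clear
  midpoint (17,43/2) outside
  → clear
Obstacle 3 [(14,0) (22,3) (24,11) (16,9)]:
  edge (14,0)–(22,3): clear
  edge (22,3)–(24,11): clear
  edge (24,11)–(16,9): clear
  edge (16,9)–(14,0): clear
  midpoint (17,43/2) outside
  → clear
Obstacle 4 [(1,1) (11,2) (9,8) (1,7)]:
  edge (1,1)–(11,2): clear
  edge (11,2)–(9,8): clear
  edge (9,8)–(1,7): clear
  edge (1,7)–(1,1): clear
  midpoint (17,43/2) outside
  → clear

BLOCKED by obstacle 1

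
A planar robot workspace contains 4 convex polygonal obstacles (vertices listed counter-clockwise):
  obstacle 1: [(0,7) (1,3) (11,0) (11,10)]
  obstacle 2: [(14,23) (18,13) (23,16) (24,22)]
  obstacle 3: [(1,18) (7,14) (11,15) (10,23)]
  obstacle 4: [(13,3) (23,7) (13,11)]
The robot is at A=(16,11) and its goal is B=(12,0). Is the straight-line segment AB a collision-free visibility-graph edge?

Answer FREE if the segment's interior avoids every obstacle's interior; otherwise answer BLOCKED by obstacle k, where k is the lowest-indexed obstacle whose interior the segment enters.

Obstacle 1 [(0,7) (1,3) (11,0) (11,10)]:
  edge (0,7)–(1,3): clear
  edge (1,3)–(11,0): clear
  edge (11,0)–(11,10): clear
  edge (11,10)–(0,7): clear
  midpoint (14,11/2) outside
  → clear
Obstacle 2 [(14,23) (18,13) (23,16) (24,22)]:
  edge (14,23)–(18,13): clear
  edge (18,13)–(23,16): clear
  edge (23,16)–(24,22): clear
  edge (24,22)–(14,23): clear
  midpoint (14,11/2) outside
  → clear
Obstacle 3 [(1,18) (7,14) (11,15) (10,23)]:
  edge (1,18)–(7,14): clear
  edge (7,14)–(11,15): clear
  edge (11,15)–(10,23): clear
  edge (10,23)–(1,18): clear
  midpoint (14,11/2) outside
  → clear
Obstacle 4 [(13,3) (23,7) (13,11)]:
  edge (13,3)–(23,7): crosses AB
  edge (23,7)–(13,11): crosses AB
  edge (13,11)–(13,3): clear
  → BLOCKED

BLOCKED by obstacle 4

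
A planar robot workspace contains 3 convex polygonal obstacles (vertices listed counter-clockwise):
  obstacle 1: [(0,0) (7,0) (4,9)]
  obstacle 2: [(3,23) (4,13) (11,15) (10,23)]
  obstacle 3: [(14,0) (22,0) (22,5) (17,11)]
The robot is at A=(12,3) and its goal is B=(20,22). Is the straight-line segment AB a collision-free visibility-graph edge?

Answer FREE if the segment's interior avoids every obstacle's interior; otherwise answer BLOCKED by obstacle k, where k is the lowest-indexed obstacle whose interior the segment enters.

FREE

Obstacle 1 [(0,0) (7,0) (4,9)]:
  edge (0,0)–(7,0): clear
  edge (7,0)–(4,9): clear
  edge (4,9)–(0,0): clear
  midpoint (16,25/2) outside
  → clear
Obstacle 2 [(3,23) (4,13) (11,15) (10,23)]:
  edge (3,23)–(4,13): clear
  edge (4,13)–(11,15): clear
  edge (11,15)–(10,23): clear
  edge (10,23)–(3,23): clear
  midpoint (16,25/2) outside
  → clear
Obstacle 3 [(14,0) (22,0) (22,5) (17,11)]:
  edge (14,0)–(22,0): clear
  edge (22,0)–(22,5): clear
  edge (22,5)–(17,11): clear
  edge (17,11)–(14,0): clear
  midpoint (16,25/2) outside
  → clear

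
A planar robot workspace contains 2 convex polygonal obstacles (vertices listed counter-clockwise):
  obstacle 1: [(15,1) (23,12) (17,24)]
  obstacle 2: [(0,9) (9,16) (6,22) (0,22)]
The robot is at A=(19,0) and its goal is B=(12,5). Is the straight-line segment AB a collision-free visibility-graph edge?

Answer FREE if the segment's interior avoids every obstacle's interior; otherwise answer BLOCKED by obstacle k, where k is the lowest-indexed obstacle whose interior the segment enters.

Obstacle 1 [(15,1) (23,12) (17,24)]:
  edge (15,1)–(23,12): crosses AB
  edge (23,12)–(17,24): clear
  edge (17,24)–(15,1): crosses AB
  → BLOCKED
Obstacle 2 [(0,9) (9,16) (6,22) (0,22)]:
  edge (0,9)–(9,16): clear
  edge (9,16)–(6,22): clear
  edge (6,22)–(0,22): clear
  edge (0,22)–(0,9): clear
  midpoint (31/2,5/2) outside
  → clear

BLOCKED by obstacle 1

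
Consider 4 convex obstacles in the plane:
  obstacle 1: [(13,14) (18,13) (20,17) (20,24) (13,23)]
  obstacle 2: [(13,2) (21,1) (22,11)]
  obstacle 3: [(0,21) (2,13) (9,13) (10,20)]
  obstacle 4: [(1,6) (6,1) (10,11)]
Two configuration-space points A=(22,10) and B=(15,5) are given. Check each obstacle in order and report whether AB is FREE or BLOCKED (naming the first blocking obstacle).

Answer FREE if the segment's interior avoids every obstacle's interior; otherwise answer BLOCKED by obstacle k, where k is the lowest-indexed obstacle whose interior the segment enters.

BLOCKED by obstacle 2

Obstacle 1 [(13,14) (18,13) (20,17) (20,24) (13,23)]:
  edge (13,14)–(18,13): clear
  edge (18,13)–(20,17): clear
  edge (20,17)–(20,24): clear
  edge (20,24)–(13,23): clear
  edge (13,23)–(13,14): clear
  midpoint (37/2,15/2) outside
  → clear
Obstacle 2 [(13,2) (21,1) (22,11)]:
  edge (13,2)–(21,1): clear
  edge (21,1)–(22,11): crosses AB
  edge (22,11)–(13,2): crosses AB
  → BLOCKED
Obstacle 3 [(0,21) (2,13) (9,13) (10,20)]:
  edge (0,21)–(2,13): clear
  edge (2,13)–(9,13): clear
  edge (9,13)–(10,20): clear
  edge (10,20)–(0,21): clear
  midpoint (37/2,15/2) outside
  → clear
Obstacle 4 [(1,6) (6,1) (10,11)]:
  edge (1,6)–(6,1): clear
  edge (6,1)–(10,11): clear
  edge (10,11)–(1,6): clear
  midpoint (37/2,15/2) outside
  → clear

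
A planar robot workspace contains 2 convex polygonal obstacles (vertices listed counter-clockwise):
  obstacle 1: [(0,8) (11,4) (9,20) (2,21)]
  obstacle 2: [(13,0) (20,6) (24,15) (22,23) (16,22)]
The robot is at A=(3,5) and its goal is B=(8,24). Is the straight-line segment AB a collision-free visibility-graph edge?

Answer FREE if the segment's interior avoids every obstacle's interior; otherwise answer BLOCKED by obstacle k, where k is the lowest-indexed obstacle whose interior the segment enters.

BLOCKED by obstacle 1

Obstacle 1 [(0,8) (11,4) (9,20) (2,21)]:
  edge (0,8)–(11,4): crosses AB
  edge (11,4)–(9,20): clear
  edge (9,20)–(2,21): crosses AB
  edge (2,21)–(0,8): clear
  → BLOCKED
Obstacle 2 [(13,0) (20,6) (24,15) (22,23) (16,22)]:
  edge (13,0)–(20,6): clear
  edge (20,6)–(24,15): clear
  edge (24,15)–(22,23): clear
  edge (22,23)–(16,22): clear
  edge (16,22)–(13,0): clear
  midpoint (11/2,29/2) outside
  → clear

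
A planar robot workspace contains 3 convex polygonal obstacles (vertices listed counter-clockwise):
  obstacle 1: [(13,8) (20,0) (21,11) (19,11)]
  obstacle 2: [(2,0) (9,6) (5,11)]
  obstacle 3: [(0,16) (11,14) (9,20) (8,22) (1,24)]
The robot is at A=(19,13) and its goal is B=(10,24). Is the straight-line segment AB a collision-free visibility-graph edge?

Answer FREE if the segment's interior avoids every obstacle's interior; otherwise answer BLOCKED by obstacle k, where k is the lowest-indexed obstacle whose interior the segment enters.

FREE

Obstacle 1 [(13,8) (20,0) (21,11) (19,11)]:
  edge (13,8)–(20,0): clear
  edge (20,0)–(21,11): clear
  edge (21,11)–(19,11): clear
  edge (19,11)–(13,8): clear
  midpoint (29/2,37/2) outside
  → clear
Obstacle 2 [(2,0) (9,6) (5,11)]:
  edge (2,0)–(9,6): clear
  edge (9,6)–(5,11): clear
  edge (5,11)–(2,0): clear
  midpoint (29/2,37/2) outside
  → clear
Obstacle 3 [(0,16) (11,14) (9,20) (8,22) (1,24)]:
  edge (0,16)–(11,14): clear
  edge (11,14)–(9,20): clear
  edge (9,20)–(8,22): clear
  edge (8,22)–(1,24): clear
  edge (1,24)–(0,16): clear
  midpoint (29/2,37/2) outside
  → clear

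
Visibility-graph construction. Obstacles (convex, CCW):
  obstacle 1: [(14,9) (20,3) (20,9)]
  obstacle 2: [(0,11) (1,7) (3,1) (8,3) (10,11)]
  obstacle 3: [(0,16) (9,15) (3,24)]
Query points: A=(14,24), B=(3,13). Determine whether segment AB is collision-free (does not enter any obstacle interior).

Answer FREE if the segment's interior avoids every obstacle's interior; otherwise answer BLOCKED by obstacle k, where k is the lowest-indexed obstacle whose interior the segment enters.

BLOCKED by obstacle 3

Obstacle 1 [(14,9) (20,3) (20,9)]:
  edge (14,9)–(20,3): clear
  edge (20,3)–(20,9): clear
  edge (20,9)–(14,9): clear
  midpoint (17/2,37/2) outside
  → clear
Obstacle 2 [(0,11) (1,7) (3,1) (8,3) (10,11)]:
  edge (0,11)–(1,7): clear
  edge (1,7)–(3,1): clear
  edge (3,1)–(8,3): clear
  edge (8,3)–(10,11): clear
  edge (10,11)–(0,11): clear
  midpoint (17/2,37/2) outside
  → clear
Obstacle 3 [(0,16) (9,15) (3,24)]:
  edge (0,16)–(9,15): crosses AB
  edge (9,15)–(3,24): crosses AB
  edge (3,24)–(0,16): clear
  → BLOCKED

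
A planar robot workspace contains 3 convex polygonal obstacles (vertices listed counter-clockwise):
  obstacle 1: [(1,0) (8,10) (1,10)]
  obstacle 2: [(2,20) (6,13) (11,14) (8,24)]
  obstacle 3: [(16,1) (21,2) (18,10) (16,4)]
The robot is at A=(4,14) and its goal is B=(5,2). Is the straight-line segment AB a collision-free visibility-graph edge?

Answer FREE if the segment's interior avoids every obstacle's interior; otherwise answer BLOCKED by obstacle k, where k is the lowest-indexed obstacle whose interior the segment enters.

Obstacle 1 [(1,0) (8,10) (1,10)]:
  edge (1,0)–(8,10): crosses AB
  edge (8,10)–(1,10): crosses AB
  edge (1,10)–(1,0): clear
  → BLOCKED
Obstacle 2 [(2,20) (6,13) (11,14) (8,24)]:
  edge (2,20)–(6,13): clear
  edge (6,13)–(11,14): clear
  edge (11,14)–(8,24): clear
  edge (8,24)–(2,20): clear
  midpoint (9/2,8) outside
  → clear
Obstacle 3 [(16,1) (21,2) (18,10) (16,4)]:
  edge (16,1)–(21,2): clear
  edge (21,2)–(18,10): clear
  edge (18,10)–(16,4): clear
  edge (16,4)–(16,1): clear
  midpoint (9/2,8) outside
  → clear

BLOCKED by obstacle 1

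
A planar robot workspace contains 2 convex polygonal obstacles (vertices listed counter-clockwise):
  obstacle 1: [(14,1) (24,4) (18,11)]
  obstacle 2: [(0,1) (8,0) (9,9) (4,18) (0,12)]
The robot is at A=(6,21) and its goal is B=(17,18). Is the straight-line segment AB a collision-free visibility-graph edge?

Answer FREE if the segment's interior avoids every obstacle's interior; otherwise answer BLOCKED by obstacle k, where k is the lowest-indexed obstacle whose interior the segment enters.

Obstacle 1 [(14,1) (24,4) (18,11)]:
  edge (14,1)–(24,4): clear
  edge (24,4)–(18,11): clear
  edge (18,11)–(14,1): clear
  midpoint (23/2,39/2) outside
  → clear
Obstacle 2 [(0,1) (8,0) (9,9) (4,18) (0,12)]:
  edge (0,1)–(8,0): clear
  edge (8,0)–(9,9): clear
  edge (9,9)–(4,18): clear
  edge (4,18)–(0,12): clear
  edge (0,12)–(0,1): clear
  midpoint (23/2,39/2) outside
  → clear

FREE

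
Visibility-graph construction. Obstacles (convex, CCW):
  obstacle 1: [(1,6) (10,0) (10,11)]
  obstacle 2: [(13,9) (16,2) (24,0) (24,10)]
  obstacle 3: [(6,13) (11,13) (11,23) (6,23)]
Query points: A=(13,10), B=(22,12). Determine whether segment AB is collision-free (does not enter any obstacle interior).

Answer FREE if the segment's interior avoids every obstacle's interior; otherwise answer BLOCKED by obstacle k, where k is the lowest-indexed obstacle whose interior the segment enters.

FREE

Obstacle 1 [(1,6) (10,0) (10,11)]:
  edge (1,6)–(10,0): clear
  edge (10,0)–(10,11): clear
  edge (10,11)–(1,6): clear
  midpoint (35/2,11) outside
  → clear
Obstacle 2 [(13,9) (16,2) (24,0) (24,10)]:
  edge (13,9)–(16,2): clear
  edge (16,2)–(24,0): clear
  edge (24,0)–(24,10): clear
  edge (24,10)–(13,9): clear
  midpoint (35/2,11) outside
  → clear
Obstacle 3 [(6,13) (11,13) (11,23) (6,23)]:
  edge (6,13)–(11,13): clear
  edge (11,13)–(11,23): clear
  edge (11,23)–(6,23): clear
  edge (6,23)–(6,13): clear
  midpoint (35/2,11) outside
  → clear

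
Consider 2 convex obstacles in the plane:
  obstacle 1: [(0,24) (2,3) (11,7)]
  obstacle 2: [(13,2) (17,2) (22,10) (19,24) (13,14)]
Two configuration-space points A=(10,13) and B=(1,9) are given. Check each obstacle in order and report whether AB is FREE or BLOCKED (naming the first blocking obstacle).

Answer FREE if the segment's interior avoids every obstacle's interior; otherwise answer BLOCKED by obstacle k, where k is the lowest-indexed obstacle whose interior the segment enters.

Obstacle 1 [(0,24) (2,3) (11,7)]:
  edge (0,24)–(2,3): crosses AB
  edge (2,3)–(11,7): clear
  edge (11,7)–(0,24): crosses AB
  → BLOCKED
Obstacle 2 [(13,2) (17,2) (22,10) (19,24) (13,14)]:
  edge (13,2)–(17,2): clear
  edge (17,2)–(22,10): clear
  edge (22,10)–(19,24): clear
  edge (19,24)–(13,14): clear
  edge (13,14)–(13,2): clear
  midpoint (11/2,11) outside
  → clear

BLOCKED by obstacle 1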